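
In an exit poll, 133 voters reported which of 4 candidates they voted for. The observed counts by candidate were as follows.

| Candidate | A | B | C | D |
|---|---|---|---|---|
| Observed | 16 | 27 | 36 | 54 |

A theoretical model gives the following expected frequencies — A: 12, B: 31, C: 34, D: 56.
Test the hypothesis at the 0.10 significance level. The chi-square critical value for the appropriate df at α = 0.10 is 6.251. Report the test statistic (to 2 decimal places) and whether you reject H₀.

2.04; do not reject

χ² = (16−12)²/12 + (27−31)²/31 + (36−34)²/34 + (54−56)²/56
   = 1.333 + 0.516 + 0.118 + 0.071
Sum = 2.04
df = 3. Since 2.04 < 6.251, we do not reject H₀.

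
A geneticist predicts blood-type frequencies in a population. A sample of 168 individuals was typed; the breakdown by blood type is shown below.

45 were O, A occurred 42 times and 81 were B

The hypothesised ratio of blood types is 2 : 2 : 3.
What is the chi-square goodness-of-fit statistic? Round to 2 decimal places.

Ratio total = 7. Expected counts: 168×2/7 = 48, 168×2/7 = 48, 168×3/7 = 72.
O: (45 − 48)²/48 = 9/48 = 0.188
A: (42 − 48)²/48 = 36/48 = 0.750
B: (81 − 72)²/72 = 81/72 = 1.125
Sum = 2.06

2.06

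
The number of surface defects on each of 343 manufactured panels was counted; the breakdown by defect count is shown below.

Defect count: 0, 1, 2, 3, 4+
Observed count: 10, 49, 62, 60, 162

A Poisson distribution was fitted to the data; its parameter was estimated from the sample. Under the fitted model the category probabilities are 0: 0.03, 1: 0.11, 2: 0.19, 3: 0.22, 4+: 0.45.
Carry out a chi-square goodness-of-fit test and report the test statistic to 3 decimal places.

7.075

Expected counts E_i = n·p_i: 343×0.03 = 10.29, 343×0.11 = 37.73, 343×0.19 = 65.17, 343×0.22 = 75.46, 343×0.45 = 154.35.
χ² = (10−10.29)²/10.29 + (49−37.73)²/37.73 + (62−65.17)²/65.17 + (60−75.46)²/75.46 + (162−154.35)²/154.35
   = 0.0082 + 3.3664 + 0.1542 + 3.1674 + 0.3792
Sum = 7.075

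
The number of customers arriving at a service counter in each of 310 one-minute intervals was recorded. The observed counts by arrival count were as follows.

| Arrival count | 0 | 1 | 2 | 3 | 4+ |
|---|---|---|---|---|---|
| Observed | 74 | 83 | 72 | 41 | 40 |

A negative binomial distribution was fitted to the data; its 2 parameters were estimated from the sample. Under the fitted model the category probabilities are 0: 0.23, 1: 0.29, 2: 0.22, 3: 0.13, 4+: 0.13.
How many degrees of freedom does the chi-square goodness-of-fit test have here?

There are k = 5 categories and 2 parameters estimated from the data, so df = 5 − 1 − 2 = 2.

2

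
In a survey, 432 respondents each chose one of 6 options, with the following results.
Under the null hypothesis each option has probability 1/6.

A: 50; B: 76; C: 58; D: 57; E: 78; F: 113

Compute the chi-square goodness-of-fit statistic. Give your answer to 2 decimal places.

Expected count for each of the 6 categories: 432/6 = 72.
cat         O        E   (O−E)²/E
A          50       72      6.722
B          76       72      0.222
C          58       72      2.722
D          57       72      3.125
E          78       72      0.500
F         113       72     23.347
Sum = 36.64

36.64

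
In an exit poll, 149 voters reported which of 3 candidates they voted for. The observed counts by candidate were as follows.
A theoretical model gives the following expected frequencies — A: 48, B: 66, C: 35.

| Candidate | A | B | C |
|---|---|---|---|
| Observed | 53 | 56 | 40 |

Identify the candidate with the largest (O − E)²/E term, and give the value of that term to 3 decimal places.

B, 1.515

A: (53 − 48)²/48 = 25/48 = 0.5208
B: (56 − 66)²/66 = 100/66 = 1.5152
C: (40 − 35)²/35 = 25/35 = 0.7143
The largest term is for B: 1.515.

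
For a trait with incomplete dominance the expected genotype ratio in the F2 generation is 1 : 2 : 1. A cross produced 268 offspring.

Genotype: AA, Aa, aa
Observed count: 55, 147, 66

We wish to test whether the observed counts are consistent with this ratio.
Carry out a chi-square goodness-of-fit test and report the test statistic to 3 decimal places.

Ratio total = 4. Expected counts: 268×1/4 = 67, 268×2/4 = 134, 268×1/4 = 67.
AA: (55 − 67)²/67 = 144/67 = 2.1493
Aa: (147 − 134)²/134 = 169/134 = 1.2612
aa: (66 − 67)²/67 = 1/67 = 0.0149
Sum = 3.425

3.425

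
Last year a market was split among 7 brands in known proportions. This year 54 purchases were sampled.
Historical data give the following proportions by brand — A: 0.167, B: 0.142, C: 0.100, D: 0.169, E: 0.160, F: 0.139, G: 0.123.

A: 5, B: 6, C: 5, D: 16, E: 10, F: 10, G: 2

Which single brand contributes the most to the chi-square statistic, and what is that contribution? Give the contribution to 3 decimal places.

Expected counts E_i = n·p_i: 54×0.167 = 9.018, 54×0.142 = 7.668, 54×0.100 = 5.4, 54×0.169 = 9.126, 54×0.160 = 8.64, 54×0.139 = 7.506, 54×0.123 = 6.642.
A: (5 − 9.018)²/9.018 = 16.144324/9.018 = 1.7902
B: (6 − 7.668)²/7.668 = 2.782224/7.668 = 0.3628
C: (5 − 5.4)²/5.4 = 0.16/5.4 = 0.0296
D: (16 − 9.126)²/9.126 = 47.251876/9.126 = 5.1777
E: (10 − 8.64)²/8.64 = 1.8496/8.64 = 0.2141
F: (10 − 7.506)²/7.506 = 6.220036/7.506 = 0.8287
G: (2 − 6.642)²/6.642 = 21.548164/6.642 = 3.2442
The largest term is for D: 5.178.

D, 5.178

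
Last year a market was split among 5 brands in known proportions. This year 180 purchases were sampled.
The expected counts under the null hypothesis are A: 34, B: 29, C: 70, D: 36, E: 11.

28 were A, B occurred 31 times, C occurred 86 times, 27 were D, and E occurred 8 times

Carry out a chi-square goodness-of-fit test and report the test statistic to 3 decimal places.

7.922

A: (28 − 34)²/34 = 36/34 = 1.0588
B: (31 − 29)²/29 = 4/29 = 0.1379
C: (86 − 70)²/70 = 256/70 = 3.6571
D: (27 − 36)²/36 = 81/36 = 2.2500
E: (8 − 11)²/11 = 9/11 = 0.8182
Sum = 7.922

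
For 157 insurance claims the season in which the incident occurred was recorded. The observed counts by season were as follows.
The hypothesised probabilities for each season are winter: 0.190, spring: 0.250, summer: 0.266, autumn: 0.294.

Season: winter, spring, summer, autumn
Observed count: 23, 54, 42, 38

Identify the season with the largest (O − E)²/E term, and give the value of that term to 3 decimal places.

Expected counts E_i = n·p_i: 157×0.190 = 29.83, 157×0.250 = 39.25, 157×0.266 = 41.762, 157×0.294 = 46.158.
cat         O        E   (O−E)²/E
winter     23    29.83     1.5638
spring     54    39.25     5.5430
summer     42   41.762     0.0014
autumn     38   46.158     1.4419
The largest term is for spring: 5.543.

spring, 5.543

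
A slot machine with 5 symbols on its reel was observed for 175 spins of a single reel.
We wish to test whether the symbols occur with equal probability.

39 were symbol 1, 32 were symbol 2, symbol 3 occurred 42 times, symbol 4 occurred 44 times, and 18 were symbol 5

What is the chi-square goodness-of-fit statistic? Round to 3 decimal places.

Under H₀ each category has probability 1/5, so each expected count is 175/5 = 35.
χ² = (39−35)²/35 + (32−35)²/35 + (42−35)²/35 + (44−35)²/35 + (18−35)²/35
   = 0.4571 + 0.2571 + 1.4000 + 2.3143 + 8.2571
Sum = 12.686

12.686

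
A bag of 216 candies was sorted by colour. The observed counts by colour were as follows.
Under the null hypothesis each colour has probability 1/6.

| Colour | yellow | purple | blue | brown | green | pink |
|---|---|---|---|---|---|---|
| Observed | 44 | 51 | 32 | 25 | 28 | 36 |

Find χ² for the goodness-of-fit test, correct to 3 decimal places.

13.611

Under H₀ each category has probability 1/6, so each expected count is 216/6 = 36.
yellow: (44 − 36)²/36 = 64/36 = 1.7778
purple: (51 − 36)²/36 = 225/36 = 6.2500
blue: (32 − 36)²/36 = 16/36 = 0.4444
brown: (25 − 36)²/36 = 121/36 = 3.3611
green: (28 − 36)²/36 = 64/36 = 1.7778
pink: (36 − 36)²/36 = 0/36 = 0.0000
Sum = 13.611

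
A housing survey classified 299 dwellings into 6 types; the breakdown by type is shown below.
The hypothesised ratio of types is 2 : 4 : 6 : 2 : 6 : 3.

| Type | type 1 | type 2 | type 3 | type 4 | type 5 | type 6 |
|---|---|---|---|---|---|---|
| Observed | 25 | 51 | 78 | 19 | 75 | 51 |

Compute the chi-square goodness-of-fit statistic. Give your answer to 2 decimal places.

5.75

Ratio total = 23. Expected counts: 299×2/23 = 26, 299×4/23 = 52, 299×6/23 = 78, 299×2/23 = 26, 299×6/23 = 78, 299×3/23 = 39.
χ² = (25−26)²/26 + (51−52)²/52 + (78−78)²/78 + (19−26)²/26 + (75−78)²/78 + (51−39)²/39
   = 0.038 + 0.019 + 0.000 + 1.885 + 0.115 + 3.692
Sum = 5.75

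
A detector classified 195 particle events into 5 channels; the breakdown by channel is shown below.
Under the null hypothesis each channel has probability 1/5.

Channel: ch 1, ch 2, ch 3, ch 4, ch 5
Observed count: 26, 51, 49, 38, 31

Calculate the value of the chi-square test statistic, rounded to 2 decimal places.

12.26

Expected count for each of the 5 categories: 195/5 = 39.
ch 1: (26 − 39)²/39 = 169/39 = 4.333
ch 2: (51 − 39)²/39 = 144/39 = 3.692
ch 3: (49 − 39)²/39 = 100/39 = 2.564
ch 4: (38 − 39)²/39 = 1/39 = 0.026
ch 5: (31 − 39)²/39 = 64/39 = 1.641
Sum = 12.26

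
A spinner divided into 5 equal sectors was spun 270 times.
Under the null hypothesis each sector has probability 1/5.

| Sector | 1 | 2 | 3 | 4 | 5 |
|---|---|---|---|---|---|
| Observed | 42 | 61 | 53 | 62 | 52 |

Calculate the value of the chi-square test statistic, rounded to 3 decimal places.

4.852

Expected count for each of the 5 categories: 270/5 = 54.
1: (42 − 54)²/54 = 144/54 = 2.6667
2: (61 − 54)²/54 = 49/54 = 0.9074
3: (53 − 54)²/54 = 1/54 = 0.0185
4: (62 − 54)²/54 = 64/54 = 1.1852
5: (52 − 54)²/54 = 4/54 = 0.0741
Sum = 4.852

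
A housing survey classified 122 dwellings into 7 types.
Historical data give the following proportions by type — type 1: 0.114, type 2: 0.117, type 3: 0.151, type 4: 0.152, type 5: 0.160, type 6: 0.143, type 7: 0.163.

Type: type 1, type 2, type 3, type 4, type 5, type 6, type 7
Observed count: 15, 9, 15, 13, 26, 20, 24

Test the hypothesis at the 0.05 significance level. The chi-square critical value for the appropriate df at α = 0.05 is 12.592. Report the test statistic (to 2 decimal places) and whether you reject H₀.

7.70; do not reject

Expected counts E_i = n·p_i: 122×0.114 = 13.908, 122×0.117 = 14.274, 122×0.151 = 18.422, 122×0.152 = 18.544, 122×0.160 = 19.52, 122×0.143 = 17.446, 122×0.163 = 19.886.
cat         O        E   (O−E)²/E
type 1     15   13.908      0.086
type 2      9   14.274      1.949
type 3     15   18.422      0.636
type 4     13   18.544      1.657
type 5     26    19.52      2.151
type 6     20   17.446      0.374
type 7     24   19.886      0.851
Sum = 7.70
df = 6. Since 7.70 < 12.592, we do not reject H₀.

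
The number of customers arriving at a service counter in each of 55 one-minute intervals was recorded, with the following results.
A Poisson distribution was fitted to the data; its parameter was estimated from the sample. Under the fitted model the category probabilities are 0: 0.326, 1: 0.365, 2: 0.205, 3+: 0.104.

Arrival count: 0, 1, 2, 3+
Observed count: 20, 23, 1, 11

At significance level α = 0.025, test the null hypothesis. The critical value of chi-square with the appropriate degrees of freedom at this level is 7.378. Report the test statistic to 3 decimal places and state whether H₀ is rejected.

14.903; reject

Expected counts E_i = n·p_i: 55×0.326 = 17.93, 55×0.365 = 20.075, 55×0.205 = 11.275, 55×0.104 = 5.72.
cat         O        E   (O−E)²/E
0          20    17.93     0.2390
1          23   20.075     0.4262
2           1   11.275     9.3637
3+         11     5.72     4.8738
Sum = 14.903
df = 2. Since 14.903 > 7.378, we reject H₀.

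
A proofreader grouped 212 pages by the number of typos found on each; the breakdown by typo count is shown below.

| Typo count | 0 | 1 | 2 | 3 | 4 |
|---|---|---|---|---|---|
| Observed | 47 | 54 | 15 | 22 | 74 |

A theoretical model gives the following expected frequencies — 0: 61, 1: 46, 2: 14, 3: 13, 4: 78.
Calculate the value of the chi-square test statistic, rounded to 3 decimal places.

11.112

0: (47 − 61)²/61 = 196/61 = 3.2131
1: (54 − 46)²/46 = 64/46 = 1.3913
2: (15 − 14)²/14 = 1/14 = 0.0714
3: (22 − 13)²/13 = 81/13 = 6.2308
4: (74 − 78)²/78 = 16/78 = 0.2051
Sum = 11.112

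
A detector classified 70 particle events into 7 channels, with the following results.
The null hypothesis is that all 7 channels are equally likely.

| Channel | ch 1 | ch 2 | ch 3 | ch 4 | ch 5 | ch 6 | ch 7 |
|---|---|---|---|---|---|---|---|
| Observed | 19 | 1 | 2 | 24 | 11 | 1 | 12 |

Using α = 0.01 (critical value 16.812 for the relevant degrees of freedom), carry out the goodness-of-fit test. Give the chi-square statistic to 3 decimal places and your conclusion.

50.800; reject

Expected count for each of the 7 categories: 70/7 = 10.
χ² = (19−10)²/10 + (1−10)²/10 + (2−10)²/10 + (24−10)²/10 + (11−10)²/10 + (1−10)²/10 + (12−10)²/10
   = 8.1000 + 8.1000 + 6.4000 + 19.6000 + 0.1000 + 8.1000 + 0.4000
Sum = 50.800
df = 6. Since 50.800 > 16.812, we reject H₀.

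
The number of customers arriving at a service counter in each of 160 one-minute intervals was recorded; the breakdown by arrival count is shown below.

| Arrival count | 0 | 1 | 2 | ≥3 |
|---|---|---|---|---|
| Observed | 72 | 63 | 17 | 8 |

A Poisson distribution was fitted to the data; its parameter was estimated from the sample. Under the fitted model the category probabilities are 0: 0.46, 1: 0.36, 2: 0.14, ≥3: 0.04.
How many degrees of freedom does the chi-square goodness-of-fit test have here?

2

There are k = 4 categories and 1 parameter estimated from the data, so df = 4 − 1 − 1 = 2.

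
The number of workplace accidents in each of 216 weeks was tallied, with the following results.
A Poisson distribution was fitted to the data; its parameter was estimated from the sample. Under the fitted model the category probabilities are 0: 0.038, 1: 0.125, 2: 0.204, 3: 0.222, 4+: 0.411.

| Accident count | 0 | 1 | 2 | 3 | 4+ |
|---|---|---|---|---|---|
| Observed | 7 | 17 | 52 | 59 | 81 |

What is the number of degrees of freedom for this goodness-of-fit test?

3

There are k = 5 categories and 1 parameter estimated from the data, so df = 5 − 1 − 1 = 3.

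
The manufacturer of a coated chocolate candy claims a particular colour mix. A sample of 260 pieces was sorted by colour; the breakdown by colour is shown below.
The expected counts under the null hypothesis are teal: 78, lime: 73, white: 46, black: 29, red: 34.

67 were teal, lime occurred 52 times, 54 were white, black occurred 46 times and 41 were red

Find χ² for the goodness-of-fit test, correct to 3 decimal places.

20.390

cat         O        E   (O−E)²/E
teal       67       78     1.5513
lime       52       73     6.0411
white      54       46     1.3913
black      46       29     9.9655
red        41       34     1.4412
Sum = 20.390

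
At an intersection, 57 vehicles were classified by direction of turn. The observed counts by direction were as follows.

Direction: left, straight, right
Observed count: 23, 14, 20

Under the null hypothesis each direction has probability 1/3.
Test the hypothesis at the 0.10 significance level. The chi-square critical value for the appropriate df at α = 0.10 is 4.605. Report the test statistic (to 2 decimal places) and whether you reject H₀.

Under H₀ each category has probability 1/3, so each expected count is 57/3 = 19.
χ² = (23−19)²/19 + (14−19)²/19 + (20−19)²/19
   = 0.842 + 1.316 + 0.053
Sum = 2.21
df = 2. Since 2.21 < 4.605, we do not reject H₀.

2.21; do not reject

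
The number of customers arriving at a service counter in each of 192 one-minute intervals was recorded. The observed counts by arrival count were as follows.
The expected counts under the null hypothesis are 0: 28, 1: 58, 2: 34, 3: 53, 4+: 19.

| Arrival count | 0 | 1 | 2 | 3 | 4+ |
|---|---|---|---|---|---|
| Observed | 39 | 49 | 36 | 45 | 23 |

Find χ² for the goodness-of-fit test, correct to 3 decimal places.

cat         O        E   (O−E)²/E
0          39       28     4.3214
1          49       58     1.3966
2          36       34     0.1176
3          45       53     1.2075
4+         23       19     0.8421
Sum = 7.885

7.885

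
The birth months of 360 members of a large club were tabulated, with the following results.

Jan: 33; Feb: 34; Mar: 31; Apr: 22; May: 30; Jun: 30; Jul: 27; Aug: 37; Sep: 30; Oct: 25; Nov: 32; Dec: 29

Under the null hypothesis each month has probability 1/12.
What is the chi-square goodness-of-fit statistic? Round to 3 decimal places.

Under H₀ each category has probability 1/12, so each expected count is 360/12 = 30.
Jan: (33 − 30)²/30 = 9/30 = 0.3000
Feb: (34 − 30)²/30 = 16/30 = 0.5333
Mar: (31 − 30)²/30 = 1/30 = 0.0333
Apr: (22 − 30)²/30 = 64/30 = 2.1333
May: (30 − 30)²/30 = 0/30 = 0.0000
Jun: (30 − 30)²/30 = 0/30 = 0.0000
Jul: (27 − 30)²/30 = 9/30 = 0.3000
Aug: (37 − 30)²/30 = 49/30 = 1.6333
Sep: (30 − 30)²/30 = 0/30 = 0.0000
Oct: (25 − 30)²/30 = 25/30 = 0.8333
Nov: (32 − 30)²/30 = 4/30 = 0.1333
Dec: (29 − 30)²/30 = 1/30 = 0.0333
Sum = 5.933

5.933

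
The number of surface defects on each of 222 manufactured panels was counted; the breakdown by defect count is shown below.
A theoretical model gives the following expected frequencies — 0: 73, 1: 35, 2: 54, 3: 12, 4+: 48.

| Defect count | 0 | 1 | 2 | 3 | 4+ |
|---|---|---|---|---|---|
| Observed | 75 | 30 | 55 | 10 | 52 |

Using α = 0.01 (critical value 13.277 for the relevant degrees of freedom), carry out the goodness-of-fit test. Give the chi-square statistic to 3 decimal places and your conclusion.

1.454; do not reject

0: (75 − 73)²/73 = 4/73 = 0.0548
1: (30 − 35)²/35 = 25/35 = 0.7143
2: (55 − 54)²/54 = 1/54 = 0.0185
3: (10 − 12)²/12 = 4/12 = 0.3333
4+: (52 − 48)²/48 = 16/48 = 0.3333
Sum = 1.454
df = 4. Since 1.454 < 13.277, we do not reject H₀.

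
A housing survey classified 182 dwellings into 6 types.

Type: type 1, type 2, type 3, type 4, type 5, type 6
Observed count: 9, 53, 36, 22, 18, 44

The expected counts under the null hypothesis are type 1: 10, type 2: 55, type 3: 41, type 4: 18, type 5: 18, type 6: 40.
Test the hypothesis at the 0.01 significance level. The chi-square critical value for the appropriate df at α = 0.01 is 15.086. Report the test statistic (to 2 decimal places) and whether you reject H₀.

2.07; do not reject

type 1: (9 − 10)²/10 = 1/10 = 0.100
type 2: (53 − 55)²/55 = 4/55 = 0.073
type 3: (36 − 41)²/41 = 25/41 = 0.610
type 4: (22 − 18)²/18 = 16/18 = 0.889
type 5: (18 − 18)²/18 = 0/18 = 0.000
type 6: (44 − 40)²/40 = 16/40 = 0.400
Sum = 2.07
df = 5. Since 2.07 < 15.086, we do not reject H₀.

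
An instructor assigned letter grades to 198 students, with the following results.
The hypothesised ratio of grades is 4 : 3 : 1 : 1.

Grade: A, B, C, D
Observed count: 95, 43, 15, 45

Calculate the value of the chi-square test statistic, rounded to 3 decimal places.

Ratio total = 9. Expected counts: 198×4/9 = 88, 198×3/9 = 66, 198×1/9 = 22, 198×1/9 = 22.
cat         O        E   (O−E)²/E
A          95       88     0.5568
B          43       66     8.0152
C          15       22     2.2273
D          45       22    24.0455
Sum = 34.845

34.845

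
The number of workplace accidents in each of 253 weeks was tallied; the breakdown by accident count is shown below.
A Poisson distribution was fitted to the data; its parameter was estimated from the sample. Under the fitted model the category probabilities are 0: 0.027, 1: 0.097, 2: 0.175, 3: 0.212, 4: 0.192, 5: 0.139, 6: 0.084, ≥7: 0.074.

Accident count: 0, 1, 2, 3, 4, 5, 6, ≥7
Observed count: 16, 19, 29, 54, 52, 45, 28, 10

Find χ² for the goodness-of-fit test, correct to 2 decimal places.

Expected counts E_i = n·p_i: 253×0.027 = 6.831, 253×0.097 = 24.541, 253×0.175 = 44.275, 253×0.212 = 53.636, 253×0.192 = 48.576, 253×0.139 = 35.167, 253×0.084 = 21.252, 253×0.074 = 18.722.
χ² = (16−6.831)²/6.831 + (19−24.541)²/24.541 + (29−44.275)²/44.275 + (54−53.636)²/53.636 + (52−48.576)²/48.576 + (45−35.167)²/35.167 + (28−21.252)²/21.252 + (10−18.722)²/18.722
   = 12.307 + 1.251 + 5.270 + 0.002 + 0.241 + 2.749 + 2.143 + 4.063
Sum = 28.03

28.03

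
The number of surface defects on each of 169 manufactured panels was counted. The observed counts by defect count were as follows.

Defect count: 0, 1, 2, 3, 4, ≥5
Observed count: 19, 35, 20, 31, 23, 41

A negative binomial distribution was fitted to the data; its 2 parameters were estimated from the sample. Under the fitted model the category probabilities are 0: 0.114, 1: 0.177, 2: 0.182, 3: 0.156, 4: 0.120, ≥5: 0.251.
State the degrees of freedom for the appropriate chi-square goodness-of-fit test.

There are k = 6 categories and 2 parameters estimated from the data, so df = 6 − 1 − 2 = 3.

3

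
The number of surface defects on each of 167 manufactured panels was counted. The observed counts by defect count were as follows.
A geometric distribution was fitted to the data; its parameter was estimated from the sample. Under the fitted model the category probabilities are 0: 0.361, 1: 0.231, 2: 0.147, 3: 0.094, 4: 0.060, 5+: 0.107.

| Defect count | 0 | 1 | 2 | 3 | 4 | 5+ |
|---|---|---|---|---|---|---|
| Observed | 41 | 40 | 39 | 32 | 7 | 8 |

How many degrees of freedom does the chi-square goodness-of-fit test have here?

4

There are k = 6 categories and 1 parameter estimated from the data, so df = 6 − 1 − 1 = 4.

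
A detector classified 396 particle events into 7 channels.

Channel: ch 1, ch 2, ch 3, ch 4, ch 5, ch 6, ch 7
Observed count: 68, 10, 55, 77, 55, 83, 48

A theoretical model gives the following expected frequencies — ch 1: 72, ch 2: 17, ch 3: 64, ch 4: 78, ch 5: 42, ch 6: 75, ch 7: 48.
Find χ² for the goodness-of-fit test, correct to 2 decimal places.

χ² = (68−72)²/72 + (10−17)²/17 + (55−64)²/64 + (77−78)²/78 + (55−42)²/42 + (83−75)²/75 + (48−48)²/48
   = 0.222 + 2.882 + 1.266 + 0.013 + 4.024 + 0.853 + 0.000
Sum = 9.26

9.26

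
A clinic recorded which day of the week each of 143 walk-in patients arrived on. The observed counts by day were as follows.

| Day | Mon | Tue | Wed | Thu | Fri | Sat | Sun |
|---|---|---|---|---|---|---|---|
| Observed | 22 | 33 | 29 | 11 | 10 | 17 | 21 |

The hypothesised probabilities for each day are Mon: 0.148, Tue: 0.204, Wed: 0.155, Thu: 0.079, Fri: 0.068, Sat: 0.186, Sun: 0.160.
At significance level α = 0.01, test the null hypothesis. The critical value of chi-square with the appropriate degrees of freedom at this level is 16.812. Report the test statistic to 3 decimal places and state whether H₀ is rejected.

Expected counts E_i = n·p_i: 143×0.148 = 21.164, 143×0.204 = 29.172, 143×0.155 = 22.165, 143×0.079 = 11.297, 143×0.068 = 9.724, 143×0.186 = 26.598, 143×0.160 = 22.88.
Mon: (22 − 21.164)²/21.164 = 0.698896/21.164 = 0.0330
Tue: (33 − 29.172)²/29.172 = 14.653584/29.172 = 0.5023
Wed: (29 − 22.165)²/22.165 = 46.717225/22.165 = 2.1077
Thu: (11 − 11.297)²/11.297 = 0.088209/11.297 = 0.0078
Fri: (10 − 9.724)²/9.724 = 0.076176/9.724 = 0.0078
Sat: (17 − 26.598)²/26.598 = 92.121604/26.598 = 3.4635
Sun: (21 − 22.88)²/22.88 = 3.5344/22.88 = 0.1545
Sum = 6.277
df = 6. Since 6.277 < 16.812, we do not reject H₀.

6.277; do not reject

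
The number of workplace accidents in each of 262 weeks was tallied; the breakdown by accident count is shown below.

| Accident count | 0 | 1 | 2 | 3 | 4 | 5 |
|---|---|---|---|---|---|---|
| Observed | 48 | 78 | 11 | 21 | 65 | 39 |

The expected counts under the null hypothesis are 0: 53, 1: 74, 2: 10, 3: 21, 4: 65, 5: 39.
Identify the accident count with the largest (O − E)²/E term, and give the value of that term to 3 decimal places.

0: (48 − 53)²/53 = 25/53 = 0.4717
1: (78 − 74)²/74 = 16/74 = 0.2162
2: (11 − 10)²/10 = 1/10 = 0.1000
3: (21 − 21)²/21 = 0/21 = 0.0000
4: (65 − 65)²/65 = 0/65 = 0.0000
5: (39 − 39)²/39 = 0/39 = 0.0000
The largest term is for 0: 0.472.

0, 0.472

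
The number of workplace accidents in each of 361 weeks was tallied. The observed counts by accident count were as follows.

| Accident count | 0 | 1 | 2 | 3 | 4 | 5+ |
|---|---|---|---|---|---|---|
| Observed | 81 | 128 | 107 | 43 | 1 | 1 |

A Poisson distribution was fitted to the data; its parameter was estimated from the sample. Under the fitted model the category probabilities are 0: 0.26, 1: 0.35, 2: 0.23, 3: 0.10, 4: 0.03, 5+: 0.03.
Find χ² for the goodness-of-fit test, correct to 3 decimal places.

Expected counts E_i = n·p_i: 361×0.26 = 93.86, 361×0.35 = 126.35, 361×0.23 = 83.03, 361×0.10 = 36.1, 361×0.03 = 10.83, 361×0.03 = 10.83.
0: (81 − 93.86)²/93.86 = 165.3796/93.86 = 1.7620
1: (128 − 126.35)²/126.35 = 2.7225/126.35 = 0.0215
2: (107 − 83.03)²/83.03 = 574.5609/83.03 = 6.9199
3: (43 − 36.1)²/36.1 = 47.61/36.1 = 1.3188
4: (1 − 10.83)²/10.83 = 96.6289/10.83 = 8.9223
5+: (1 − 10.83)²/10.83 = 96.6289/10.83 = 8.9223
Sum = 27.867

27.867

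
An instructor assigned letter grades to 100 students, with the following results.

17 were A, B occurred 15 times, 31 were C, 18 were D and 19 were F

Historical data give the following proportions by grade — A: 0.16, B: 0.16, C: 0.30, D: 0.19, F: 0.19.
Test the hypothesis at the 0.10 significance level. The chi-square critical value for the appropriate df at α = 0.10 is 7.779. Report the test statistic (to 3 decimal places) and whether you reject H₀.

Expected counts E_i = n·p_i: 100×0.16 = 16, 100×0.16 = 16, 100×0.30 = 30, 100×0.19 = 19, 100×0.19 = 19.
A: (17 − 16)²/16 = 1/16 = 0.0625
B: (15 − 16)²/16 = 1/16 = 0.0625
C: (31 − 30)²/30 = 1/30 = 0.0333
D: (18 − 19)²/19 = 1/19 = 0.0526
F: (19 − 19)²/19 = 0/19 = 0.0000
Sum = 0.211
df = 4. Since 0.211 < 7.779, we do not reject H₀.

0.211; do not reject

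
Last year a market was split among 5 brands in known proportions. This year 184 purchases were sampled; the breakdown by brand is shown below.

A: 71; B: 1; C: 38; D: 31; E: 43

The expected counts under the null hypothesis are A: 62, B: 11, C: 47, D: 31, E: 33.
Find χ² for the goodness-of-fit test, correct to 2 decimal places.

cat         O        E   (O−E)²/E
A          71       62      1.306
B           1       11      9.091
C          38       47      1.723
D          31       31      0.000
E          43       33      3.030
Sum = 15.15

15.15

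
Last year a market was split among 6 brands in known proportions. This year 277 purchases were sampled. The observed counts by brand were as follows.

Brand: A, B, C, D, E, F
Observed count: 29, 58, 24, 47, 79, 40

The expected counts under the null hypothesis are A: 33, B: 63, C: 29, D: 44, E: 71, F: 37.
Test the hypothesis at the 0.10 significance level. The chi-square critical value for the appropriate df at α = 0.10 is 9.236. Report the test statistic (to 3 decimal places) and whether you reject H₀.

A: (29 − 33)²/33 = 16/33 = 0.4848
B: (58 − 63)²/63 = 25/63 = 0.3968
C: (24 − 29)²/29 = 25/29 = 0.8621
D: (47 − 44)²/44 = 9/44 = 0.2045
E: (79 − 71)²/71 = 64/71 = 0.9014
F: (40 − 37)²/37 = 9/37 = 0.2432
Sum = 3.093
df = 5. Since 3.093 < 9.236, we do not reject H₀.

3.093; do not reject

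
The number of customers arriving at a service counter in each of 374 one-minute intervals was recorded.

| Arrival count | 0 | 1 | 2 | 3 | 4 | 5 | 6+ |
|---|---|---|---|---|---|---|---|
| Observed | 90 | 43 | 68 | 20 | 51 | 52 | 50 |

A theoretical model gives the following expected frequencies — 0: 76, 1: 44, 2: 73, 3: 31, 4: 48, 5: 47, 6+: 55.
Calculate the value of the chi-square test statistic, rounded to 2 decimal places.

χ² = (90−76)²/76 + (43−44)²/44 + (68−73)²/73 + (20−31)²/31 + (51−48)²/48 + (52−47)²/47 + (50−55)²/55
   = 2.579 + 0.023 + 0.342 + 3.903 + 0.188 + 0.532 + 0.455
Sum = 8.02

8.02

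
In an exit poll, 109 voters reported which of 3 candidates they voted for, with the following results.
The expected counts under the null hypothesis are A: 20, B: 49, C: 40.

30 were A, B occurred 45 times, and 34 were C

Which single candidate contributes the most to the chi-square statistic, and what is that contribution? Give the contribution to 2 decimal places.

χ² = (30−20)²/20 + (45−49)²/49 + (34−40)²/40
   = 5.000 + 0.327 + 0.900
The largest term is for A: 5.00.

A, 5.00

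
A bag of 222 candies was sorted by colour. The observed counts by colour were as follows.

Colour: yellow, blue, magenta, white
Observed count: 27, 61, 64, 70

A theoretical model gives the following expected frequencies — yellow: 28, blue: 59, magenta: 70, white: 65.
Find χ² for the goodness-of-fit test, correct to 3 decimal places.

yellow: (27 − 28)²/28 = 1/28 = 0.0357
blue: (61 − 59)²/59 = 4/59 = 0.0678
magenta: (64 − 70)²/70 = 36/70 = 0.5143
white: (70 − 65)²/65 = 25/65 = 0.3846
Sum = 1.002

1.002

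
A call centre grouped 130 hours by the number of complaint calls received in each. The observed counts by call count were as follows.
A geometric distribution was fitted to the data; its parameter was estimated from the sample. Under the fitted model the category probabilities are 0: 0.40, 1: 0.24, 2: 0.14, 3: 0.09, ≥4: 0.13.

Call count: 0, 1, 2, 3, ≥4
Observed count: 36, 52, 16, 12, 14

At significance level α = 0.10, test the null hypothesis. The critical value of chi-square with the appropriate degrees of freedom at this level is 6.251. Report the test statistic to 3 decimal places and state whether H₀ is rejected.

19.561; reject

Expected counts E_i = n·p_i: 130×0.40 = 52, 130×0.24 = 31.2, 130×0.14 = 18.2, 130×0.09 = 11.7, 130×0.13 = 16.9.
0: (36 − 52)²/52 = 256/52 = 4.9231
1: (52 − 31.2)²/31.2 = 432.64/31.2 = 13.8667
2: (16 − 18.2)²/18.2 = 4.84/18.2 = 0.2659
3: (12 − 11.7)²/11.7 = 0.09/11.7 = 0.0077
≥4: (14 − 16.9)²/16.9 = 8.41/16.9 = 0.4976
Sum = 19.561
df = 3. Since 19.561 > 6.251, we reject H₀.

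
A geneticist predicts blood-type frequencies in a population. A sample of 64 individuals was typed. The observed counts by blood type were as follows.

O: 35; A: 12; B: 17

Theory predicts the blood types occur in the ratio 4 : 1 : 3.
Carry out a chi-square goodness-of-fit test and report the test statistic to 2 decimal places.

4.32

Ratio total = 8. Expected counts: 64×4/8 = 32, 64×1/8 = 8, 64×3/8 = 24.
O: (35 − 32)²/32 = 9/32 = 0.281
A: (12 − 8)²/8 = 16/8 = 2.000
B: (17 − 24)²/24 = 49/24 = 2.042
Sum = 4.32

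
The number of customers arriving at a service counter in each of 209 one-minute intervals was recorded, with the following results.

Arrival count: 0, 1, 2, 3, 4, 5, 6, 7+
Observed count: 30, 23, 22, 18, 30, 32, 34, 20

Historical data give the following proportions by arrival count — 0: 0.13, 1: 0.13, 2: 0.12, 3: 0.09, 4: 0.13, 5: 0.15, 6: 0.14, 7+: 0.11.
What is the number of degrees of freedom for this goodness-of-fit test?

There are k = 8 categories and no parameters were estimated from the data, so df = 8 − 1 = 7.

7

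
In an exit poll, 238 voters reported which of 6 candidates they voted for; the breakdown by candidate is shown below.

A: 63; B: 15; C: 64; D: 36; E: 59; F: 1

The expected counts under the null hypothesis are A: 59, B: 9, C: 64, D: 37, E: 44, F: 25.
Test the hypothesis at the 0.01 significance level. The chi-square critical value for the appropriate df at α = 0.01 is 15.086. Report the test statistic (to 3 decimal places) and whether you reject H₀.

A: (63 − 59)²/59 = 16/59 = 0.2712
B: (15 − 9)²/9 = 36/9 = 4.0000
C: (64 − 64)²/64 = 0/64 = 0.0000
D: (36 − 37)²/37 = 1/37 = 0.0270
E: (59 − 44)²/44 = 225/44 = 5.1136
F: (1 − 25)²/25 = 576/25 = 23.0400
Sum = 32.452
df = 5. Since 32.452 > 15.086, we reject H₀.

32.452; reject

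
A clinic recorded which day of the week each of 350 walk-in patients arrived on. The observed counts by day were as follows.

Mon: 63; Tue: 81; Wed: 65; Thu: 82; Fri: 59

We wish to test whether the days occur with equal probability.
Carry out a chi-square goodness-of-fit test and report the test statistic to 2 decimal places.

6.57

Under H₀ each category has probability 1/5, so each expected count is 350/5 = 70.
cat         O        E   (O−E)²/E
Mon        63       70      0.700
Tue        81       70      1.729
Wed        65       70      0.357
Thu        82       70      2.057
Fri        59       70      1.729
Sum = 6.57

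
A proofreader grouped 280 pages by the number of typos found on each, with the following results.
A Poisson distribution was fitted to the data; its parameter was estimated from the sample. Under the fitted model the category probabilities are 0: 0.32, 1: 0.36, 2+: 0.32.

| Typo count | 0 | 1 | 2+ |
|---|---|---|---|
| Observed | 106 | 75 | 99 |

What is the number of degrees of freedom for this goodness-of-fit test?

1

There are k = 3 categories and 1 parameter estimated from the data, so df = 3 − 1 − 1 = 1.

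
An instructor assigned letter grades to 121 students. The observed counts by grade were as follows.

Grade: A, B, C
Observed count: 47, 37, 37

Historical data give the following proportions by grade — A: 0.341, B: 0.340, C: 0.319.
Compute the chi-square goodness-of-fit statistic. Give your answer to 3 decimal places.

1.281

Expected counts E_i = n·p_i: 121×0.341 = 41.261, 121×0.340 = 41.14, 121×0.319 = 38.599.
χ² = (47−41.261)²/41.261 + (37−41.14)²/41.14 + (37−38.599)²/38.599
   = 0.7982 + 0.4166 + 0.0662
Sum = 1.281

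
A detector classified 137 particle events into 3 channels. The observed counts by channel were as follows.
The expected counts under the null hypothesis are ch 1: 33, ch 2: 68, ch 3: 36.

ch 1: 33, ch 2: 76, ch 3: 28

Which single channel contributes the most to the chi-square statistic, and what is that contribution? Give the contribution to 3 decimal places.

ch 3, 1.778

cat         O        E   (O−E)²/E
ch 1       33       33     0.0000
ch 2       76       68     0.9412
ch 3       28       36     1.7778
The largest term is for ch 3: 1.778.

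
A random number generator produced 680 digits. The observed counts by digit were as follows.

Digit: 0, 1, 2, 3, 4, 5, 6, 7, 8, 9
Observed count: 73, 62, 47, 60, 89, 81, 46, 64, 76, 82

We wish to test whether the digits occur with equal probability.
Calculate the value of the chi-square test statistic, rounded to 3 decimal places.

Under H₀ each category has probability 1/10, so each expected count is 680/10 = 68.
χ² = (73−68)²/68 + (62−68)²/68 + (47−68)²/68 + (60−68)²/68 + (89−68)²/68 + (81−68)²/68 + (46−68)²/68 + (64−68)²/68 + (76−68)²/68 + (82−68)²/68
   = 0.3676 + 0.5294 + 6.4853 + 0.9412 + 6.4853 + 2.4853 + 7.1176 + 0.2353 + 0.9412 + 2.8824
Sum = 28.471

28.471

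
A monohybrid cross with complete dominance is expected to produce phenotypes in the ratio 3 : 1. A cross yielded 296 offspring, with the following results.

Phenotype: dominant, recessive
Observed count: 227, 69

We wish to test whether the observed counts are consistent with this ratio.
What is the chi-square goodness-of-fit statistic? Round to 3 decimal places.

Ratio total = 4. Expected counts: 296×3/4 = 222, 296×1/4 = 74.
cat            O        E   (O−E)²/E
dominant     227      222     0.1126
recessive     69       74     0.3378
Sum = 0.450

0.450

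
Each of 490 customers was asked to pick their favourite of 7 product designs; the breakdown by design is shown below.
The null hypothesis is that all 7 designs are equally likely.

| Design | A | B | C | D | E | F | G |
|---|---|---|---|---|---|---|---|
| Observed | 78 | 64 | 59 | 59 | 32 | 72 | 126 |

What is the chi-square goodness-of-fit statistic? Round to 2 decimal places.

70.37

Expected count for each of the 7 categories: 490/7 = 70.
χ² = (78−70)²/70 + (64−70)²/70 + (59−70)²/70 + (59−70)²/70 + (32−70)²/70 + (72−70)²/70 + (126−70)²/70
   = 0.914 + 0.514 + 1.729 + 1.729 + 20.629 + 0.057 + 44.800
Sum = 70.37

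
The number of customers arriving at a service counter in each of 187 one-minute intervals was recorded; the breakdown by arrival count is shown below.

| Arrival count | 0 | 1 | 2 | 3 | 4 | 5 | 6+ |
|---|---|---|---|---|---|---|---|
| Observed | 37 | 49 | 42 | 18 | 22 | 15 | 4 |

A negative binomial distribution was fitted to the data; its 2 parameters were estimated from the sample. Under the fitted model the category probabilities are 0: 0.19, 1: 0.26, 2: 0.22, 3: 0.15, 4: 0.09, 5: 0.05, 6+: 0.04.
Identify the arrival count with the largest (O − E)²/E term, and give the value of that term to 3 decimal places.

Expected counts E_i = n·p_i: 187×0.19 = 35.53, 187×0.26 = 48.62, 187×0.22 = 41.14, 187×0.15 = 28.05, 187×0.09 = 16.83, 187×0.05 = 9.35, 187×0.04 = 7.48.
0: (37 − 35.53)²/35.53 = 2.1609/35.53 = 0.0608
1: (49 − 48.62)²/48.62 = 0.1444/48.62 = 0.0030
2: (42 − 41.14)²/41.14 = 0.7396/41.14 = 0.0180
3: (18 − 28.05)²/28.05 = 101.0025/28.05 = 3.6008
4: (22 − 16.83)²/16.83 = 26.7289/16.83 = 1.5882
5: (15 − 9.35)²/9.35 = 31.9225/9.35 = 3.4142
6+: (4 − 7.48)²/7.48 = 12.1104/7.48 = 1.6190
The largest term is for 3: 3.601.

3, 3.601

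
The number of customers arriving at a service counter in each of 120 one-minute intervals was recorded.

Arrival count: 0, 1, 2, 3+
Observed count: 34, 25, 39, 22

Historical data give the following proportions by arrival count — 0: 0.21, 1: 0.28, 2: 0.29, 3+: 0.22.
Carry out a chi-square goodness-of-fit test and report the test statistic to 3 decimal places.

Expected counts E_i = n·p_i: 120×0.21 = 25.2, 120×0.28 = 33.6, 120×0.29 = 34.8, 120×0.22 = 26.4.
χ² = (34−25.2)²/25.2 + (25−33.6)²/33.6 + (39−34.8)²/34.8 + (22−26.4)²/26.4
   = 3.0730 + 2.2012 + 0.5069 + 0.7333
Sum = 6.514

6.514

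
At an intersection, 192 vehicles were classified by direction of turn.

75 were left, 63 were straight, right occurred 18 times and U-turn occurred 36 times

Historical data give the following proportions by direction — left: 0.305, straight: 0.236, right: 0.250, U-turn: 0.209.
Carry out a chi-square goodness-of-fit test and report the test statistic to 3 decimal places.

Expected counts E_i = n·p_i: 192×0.305 = 58.56, 192×0.236 = 45.312, 192×0.250 = 48, 192×0.209 = 40.128.
χ² = (75−58.56)²/58.56 + (63−45.312)²/45.312 + (18−48)²/48 + (36−40.128)²/40.128
   = 4.6153 + 6.9047 + 18.7500 + 0.4247
Sum = 30.695

30.695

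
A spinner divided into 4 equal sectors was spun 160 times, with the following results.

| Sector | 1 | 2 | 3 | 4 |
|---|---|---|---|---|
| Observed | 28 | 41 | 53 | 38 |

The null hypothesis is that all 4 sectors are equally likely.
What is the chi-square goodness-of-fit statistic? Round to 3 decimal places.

7.950

Expected count for each of the 4 categories: 160/4 = 40.
1: (28 − 40)²/40 = 144/40 = 3.6000
2: (41 − 40)²/40 = 1/40 = 0.0250
3: (53 − 40)²/40 = 169/40 = 4.2250
4: (38 − 40)²/40 = 4/40 = 0.1000
Sum = 7.950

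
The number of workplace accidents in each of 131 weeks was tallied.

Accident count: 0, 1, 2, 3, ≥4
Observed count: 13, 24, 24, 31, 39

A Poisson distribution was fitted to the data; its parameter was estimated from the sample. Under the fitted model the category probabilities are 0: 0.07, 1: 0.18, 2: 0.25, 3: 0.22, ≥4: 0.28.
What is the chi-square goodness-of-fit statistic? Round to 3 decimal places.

4.257

Expected counts E_i = n·p_i: 131×0.07 = 9.17, 131×0.18 = 23.58, 131×0.25 = 32.75, 131×0.22 = 28.82, 131×0.28 = 36.68.
cat         O        E   (O−E)²/E
0          13     9.17     1.5997
1          24    23.58     0.0075
2          24    32.75     2.3378
3          31    28.82     0.1649
≥4         39    36.68     0.1467
Sum = 4.257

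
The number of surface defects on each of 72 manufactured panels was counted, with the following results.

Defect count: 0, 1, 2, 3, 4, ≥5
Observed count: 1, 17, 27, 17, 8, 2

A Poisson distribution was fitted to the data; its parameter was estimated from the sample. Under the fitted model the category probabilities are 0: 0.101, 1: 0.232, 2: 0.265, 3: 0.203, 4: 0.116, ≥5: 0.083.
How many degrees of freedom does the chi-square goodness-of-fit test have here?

There are k = 6 categories and 1 parameter estimated from the data, so df = 6 − 1 − 1 = 4.

4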